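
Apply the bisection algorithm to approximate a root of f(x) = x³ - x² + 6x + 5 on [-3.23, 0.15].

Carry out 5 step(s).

f(x) = x³ - x² + 6x + 5
Initial interval: [-3.23, 0.15]

Iteration 1:
  c_1 = (-3.230000 + 0.150000)/2 = -1.540000
  f(c_1) = f(-1.540000) = -10.263864
  f(a) × f(c) ≥ 0, new interval: [-1.540000, 0.150000]
Iteration 2:
  c_2 = (-1.540000 + 0.150000)/2 = -0.695000
  f(c_2) = f(-0.695000) = 0.011273
  f(a) × f(c) < 0, new interval: [-1.540000, -0.695000]
Iteration 3:
  c_3 = (-1.540000 + (-0.695000))/2 = -1.117500
  f(c_3) = f(-1.117500) = -4.349347
  f(a) × f(c) ≥ 0, new interval: [-1.117500, -0.695000]
Iteration 4:
  c_4 = (-1.117500 + (-0.695000))/2 = -0.906250
  f(c_4) = f(-0.906250) = -2.003082
  f(a) × f(c) ≥ 0, new interval: [-0.906250, -0.695000]
Iteration 5:
  c_5 = (-0.906250 + (-0.695000))/2 = -0.800625
  f(c_5) = f(-0.800625) = -0.957951
  f(a) × f(c) ≥ 0, new interval: [-0.800625, -0.695000]

After 5 iteration(s), the approximation is c_5 = -0.800625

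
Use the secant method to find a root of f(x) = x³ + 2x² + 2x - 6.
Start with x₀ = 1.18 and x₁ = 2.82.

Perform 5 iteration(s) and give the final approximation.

f(x) = x³ + 2x² + 2x - 6
x₀ = 1.18, x₁ = 2.82

Secant formula: x_{n+1} = x_n - f(x_n)(x_n - x_{n-1})/(f(x_n) - f(x_{n-1}))

Iteration 1:
  f(1.180000) = 0.787832
  f(2.820000) = 37.970568
  x_2 = 2.820000 - 37.970568×(2.820000 - 1.180000)/(37.970568 - 0.787832)
       = 1.145251
Iteration 2:
  f(2.820000) = 37.970568
  f(1.145251) = 0.415818
  x_3 = 1.145251 - 0.415818×(1.145251 - 2.820000)/(0.415818 - 37.970568)
       = 1.126708
Iteration 3:
  f(1.145251) = 0.415818
  f(1.126708) = 0.222682
  x_4 = 1.126708 - 0.222682×(1.126708 - 1.145251)/(0.222682 - 0.415818)
       = 1.105328
Iteration 4:
  f(1.126708) = 0.222682
  f(1.105328) = 0.004590
  x_5 = 1.105328 - 0.004590×(1.105328 - 1.126708)/(0.004590 - 0.222682)
       = 1.104878
Iteration 5:
  f(1.105328) = 0.004590
  f(1.104878) = 0.000052
  x_6 = 1.104878 - 0.000052×(1.104878 - 1.105328)/(0.000052 - 0.004590)
       = 1.104873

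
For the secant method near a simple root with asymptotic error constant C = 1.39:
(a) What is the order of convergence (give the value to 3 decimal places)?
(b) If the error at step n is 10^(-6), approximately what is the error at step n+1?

(a) Secant method has superlinear convergence with order φ = (1+√5)/2 ≈ 1.618.
    This means |e_{n+1}| ≈ C|e_n|^1.618.

(b) With |e_n| = 10^(-6) and C = 1.39:
    |e_{n+1}| ≈ 1.39 × (10^(-6))^1.618 = 1.39 × 10^(-9.71)

(a) ≈ 1.618 (golden ratio); (b) |e_{n+1}| ≈ 2.722e-10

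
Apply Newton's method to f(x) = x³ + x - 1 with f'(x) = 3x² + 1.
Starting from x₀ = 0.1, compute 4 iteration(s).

f(x) = x³ + x - 1
f'(x) = 3x² + 1
x₀ = 0.1

Newton-Raphson formula: x_{n+1} = x_n - f(x_n)/f'(x_n)

Iteration 1:
  f(0.100000) = -0.899000
  f'(0.100000) = 1.030000
  x_1 = 0.100000 - (-0.899000)/1.030000 = 0.972816
Iteration 2:
  f(0.972816) = 0.893459
  f'(0.972816) = 3.839110
  x_2 = 0.972816 - 0.893459/3.839110 = 0.740090
Iteration 3:
  f(0.740090) = 0.145462
  f'(0.740090) = 2.643200
  x_3 = 0.740090 - 0.145462/2.643200 = 0.685058
Iteration 4:
  f(0.685058) = 0.006558
  f'(0.685058) = 2.407911
  x_4 = 0.685058 - 0.006558/2.407911 = 0.682334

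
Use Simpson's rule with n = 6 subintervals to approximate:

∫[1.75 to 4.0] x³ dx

f(x) = x³
a = 1.75, b = 4.0, n = 6
h = (b - a)/n = 0.375000

Simpson's rule: (h/3)[f(x₀) + 4f(x₁) + 2f(x₂) + ... + f(xₙ)]

x_0 = 1.7500, f(x_0) = 5.359375, coefficient = 1
x_1 = 2.1250, f(x_1) = 9.595703, coefficient = 4
x_2 = 2.5000, f(x_2) = 15.625000, coefficient = 2
x_3 = 2.8750, f(x_3) = 23.763672, coefficient = 4
x_4 = 3.2500, f(x_4) = 34.328125, coefficient = 2
x_5 = 3.6250, f(x_5) = 47.634766, coefficient = 4
x_6 = 4.0000, f(x_6) = 64.000000, coefficient = 1

I ≈ (0.375000/3) × 493.242188 = 61.655273
Exact value: 61.655273
Error: 0.000000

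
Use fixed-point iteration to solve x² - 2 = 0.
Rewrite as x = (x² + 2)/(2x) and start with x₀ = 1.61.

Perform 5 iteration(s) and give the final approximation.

Equation: x² - 2 = 0
Fixed-point form: x = (x² + 2)/(2x)
x₀ = 1.61

x_1 = g(1.610000) = 1.426118
x_2 = g(1.426118) = 1.414263
x_3 = g(1.414263) = 1.414214
x_4 = g(1.414214) = 1.414214
x_5 = g(1.414214) = 1.414214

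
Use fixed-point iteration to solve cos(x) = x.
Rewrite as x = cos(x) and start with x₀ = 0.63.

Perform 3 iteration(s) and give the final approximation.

Equation: cos(x) = x
Fixed-point form: x = cos(x)
x₀ = 0.63

x_1 = g(0.630000) = 0.808028
x_2 = g(0.808028) = 0.690926
x_3 = g(0.690926) = 0.770656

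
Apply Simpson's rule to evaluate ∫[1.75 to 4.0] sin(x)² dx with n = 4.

f(x) = sin(x)²
a = 1.75, b = 4.0, n = 4
h = (b - a)/n = 0.562500

Simpson's rule: (h/3)[f(x₀) + 4f(x₁) + 2f(x₂) + ... + f(xₙ)]

x_0 = 1.7500, f(x_0) = 0.968228, coefficient = 1
x_1 = 2.3125, f(x_1) = 0.543639, coefficient = 4
x_2 = 2.8750, f(x_2) = 0.069404, coefficient = 2
x_3 = 3.4375, f(x_3) = 0.085035, coefficient = 4
x_4 = 4.0000, f(x_4) = 0.572750, coefficient = 1

I ≈ (0.562500/3) × 4.194482 = 0.786465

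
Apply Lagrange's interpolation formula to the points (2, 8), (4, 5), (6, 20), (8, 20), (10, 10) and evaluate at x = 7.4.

Lagrange interpolation formula:
P(x) = Σ yᵢ × Lᵢ(x)
where Lᵢ(x) = Π_{j≠i} (x - xⱼ)/(xᵢ - xⱼ)

L_0(7.4) = (7.4 - 4)/(2 - 4) × (7.4 - 6)/(2 - 6) × (7.4 - 8)/(2 - 8) × (7.4 - 10)/(2 - 10) = 0.019337
L_1(7.4) = (7.4 - 2)/(4 - 2) × (7.4 - 6)/(4 - 6) × (7.4 - 8)/(4 - 8) × (7.4 - 10)/(4 - 10) = -0.122850
L_2(7.4) = (7.4 - 2)/(6 - 2) × (7.4 - 4)/(6 - 4) × (7.4 - 8)/(6 - 8) × (7.4 - 10)/(6 - 10) = 0.447525
L_3(7.4) = (7.4 - 2)/(8 - 2) × (7.4 - 4)/(8 - 4) × (7.4 - 6)/(8 - 6) × (7.4 - 10)/(8 - 10) = 0.696150
L_4(7.4) = (7.4 - 2)/(10 - 2) × (7.4 - 4)/(10 - 4) × (7.4 - 6)/(10 - 6) × (7.4 - 8)/(10 - 8) = -0.040162

P(7.4) = 8×L_0(7.4) + 5×L_1(7.4) + 20×L_2(7.4) + 20×L_3(7.4) + 10×L_4(7.4)
P(7.4) = 22.012325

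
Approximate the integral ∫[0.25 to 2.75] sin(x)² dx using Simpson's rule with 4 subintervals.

f(x) = sin(x)²
a = 0.25, b = 2.75, n = 4
h = (b - a)/n = 0.625000

Simpson's rule: (h/3)[f(x₀) + 4f(x₁) + 2f(x₂) + ... + f(xₙ)]

x_0 = 0.2500, f(x_0) = 0.061209, coefficient = 1
x_1 = 0.8750, f(x_1) = 0.589123, coefficient = 4
x_2 = 1.5000, f(x_2) = 0.994996, coefficient = 2
x_3 = 2.1250, f(x_3) = 0.723044, coefficient = 4
x_4 = 2.7500, f(x_4) = 0.145665, coefficient = 1

I ≈ (0.625000/3) × 7.445533 = 1.551153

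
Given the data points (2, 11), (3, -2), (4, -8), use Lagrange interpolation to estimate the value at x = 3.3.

Lagrange interpolation formula:
P(x) = Σ yᵢ × Lᵢ(x)
where Lᵢ(x) = Π_{j≠i} (x - xⱼ)/(xᵢ - xⱼ)

L_0(3.3) = (3.3 - 3)/(2 - 3) × (3.3 - 4)/(2 - 4) = -0.105000
L_1(3.3) = (3.3 - 2)/(3 - 2) × (3.3 - 4)/(3 - 4) = 0.910000
L_2(3.3) = (3.3 - 2)/(4 - 2) × (3.3 - 3)/(4 - 3) = 0.195000

P(3.3) = 11×L_0(3.3) + (-2)×L_1(3.3) + (-8)×L_2(3.3)
P(3.3) = -4.535000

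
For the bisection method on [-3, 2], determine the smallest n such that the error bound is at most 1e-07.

We need (b-a)/2^n ≤ 1e-07
(2 - (-3))/2^n ≤ 1e-07
5/2^n ≤ 1e-07
2^n ≥ 50000000
n ≥ log₂(50000000) = 25.58
n ≥ 26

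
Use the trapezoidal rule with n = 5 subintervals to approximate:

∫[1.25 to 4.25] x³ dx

f(x) = x³
a = 1.25, b = 4.25, n = 5
h = (b - a)/n = 0.600000

Trapezoidal rule: (h/2)[f(x₀) + 2f(x₁) + 2f(x₂) + ... + f(xₙ)]

x_0 = 1.2500, f(x_0) = 1.953125, coefficient = 1
x_1 = 1.8500, f(x_1) = 6.331625, coefficient = 2
x_2 = 2.4500, f(x_2) = 14.706125, coefficient = 2
x_3 = 3.0500, f(x_3) = 28.372625, coefficient = 2
x_4 = 3.6500, f(x_4) = 48.627125, coefficient = 2
x_5 = 4.2500, f(x_5) = 76.765625, coefficient = 1

I ≈ (0.600000/2) × 274.793750 = 82.438125
Exact value: 80.953125
Error: 1.485000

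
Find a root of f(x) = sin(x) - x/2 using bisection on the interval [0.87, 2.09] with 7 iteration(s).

f(x) = sin(x) - x/2
Initial interval: [0.87, 2.09]

Iteration 1:
  c_1 = (0.870000 + 2.090000)/2 = 1.480000
  f(c_1) = f(1.480000) = 0.255881
  f(a) × f(c) ≥ 0, new interval: [1.480000, 2.090000]
Iteration 2:
  c_2 = (1.480000 + 2.090000)/2 = 1.785000
  f(c_2) = f(1.785000) = 0.084646
  f(a) × f(c) ≥ 0, new interval: [1.785000, 2.090000]
Iteration 3:
  c_3 = (1.785000 + 2.090000)/2 = 1.937500
  f(c_3) = f(1.937500) = -0.035236
  f(a) × f(c) < 0, new interval: [1.785000, 1.937500]
Iteration 4:
  c_4 = (1.785000 + 1.937500)/2 = 1.861250
  f(c_4) = f(1.861250) = 0.027489
  f(a) × f(c) ≥ 0, new interval: [1.861250, 1.937500]
Iteration 5:
  c_5 = (1.861250 + 1.937500)/2 = 1.899375
  f(c_5) = f(1.899375) = -0.003186
  f(a) × f(c) < 0, new interval: [1.861250, 1.899375]
Iteration 6:
  c_6 = (1.861250 + 1.899375)/2 = 1.880313
  f(c_6) = f(1.880313) = 0.012325
  f(a) × f(c) ≥ 0, new interval: [1.880313, 1.899375]
Iteration 7:
  c_7 = (1.880313 + 1.899375)/2 = 1.889844
  f(c_7) = f(1.889844) = 0.004613
  f(a) × f(c) ≥ 0, new interval: [1.889844, 1.899375]

After 7 iteration(s), the approximation is c_7 = 1.889844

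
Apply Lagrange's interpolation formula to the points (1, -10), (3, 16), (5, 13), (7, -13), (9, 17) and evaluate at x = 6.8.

Lagrange interpolation formula:
P(x) = Σ yᵢ × Lᵢ(x)
where Lᵢ(x) = Π_{j≠i} (x - xⱼ)/(xᵢ - xⱼ)

L_0(6.8) = (6.8 - 3)/(1 - 3) × (6.8 - 5)/(1 - 5) × (6.8 - 7)/(1 - 7) × (6.8 - 9)/(1 - 9) = 0.007838
L_1(6.8) = (6.8 - 1)/(3 - 1) × (6.8 - 5)/(3 - 5) × (6.8 - 7)/(3 - 7) × (6.8 - 9)/(3 - 9) = -0.047850
L_2(6.8) = (6.8 - 1)/(5 - 1) × (6.8 - 3)/(5 - 3) × (6.8 - 7)/(5 - 7) × (6.8 - 9)/(5 - 9) = 0.151525
L_3(6.8) = (6.8 - 1)/(7 - 1) × (6.8 - 3)/(7 - 3) × (6.8 - 5)/(7 - 5) × (6.8 - 9)/(7 - 9) = 0.909150
L_4(6.8) = (6.8 - 1)/(9 - 1) × (6.8 - 3)/(9 - 3) × (6.8 - 5)/(9 - 5) × (6.8 - 7)/(9 - 7) = -0.020663

P(6.8) = (-10)×L_0(6.8) + 16×L_1(6.8) + 13×L_2(6.8) + (-13)×L_3(6.8) + 17×L_4(6.8)
P(6.8) = -11.044363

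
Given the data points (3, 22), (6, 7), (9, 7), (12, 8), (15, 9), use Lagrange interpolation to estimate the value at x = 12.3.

Lagrange interpolation formula:
P(x) = Σ yᵢ × Lᵢ(x)
where Lᵢ(x) = Π_{j≠i} (x - xⱼ)/(xᵢ - xⱼ)

L_0(12.3) = (12.3 - 6)/(3 - 6) × (12.3 - 9)/(3 - 9) × (12.3 - 12)/(3 - 12) × (12.3 - 15)/(3 - 15) = -0.008663
L_1(12.3) = (12.3 - 3)/(6 - 3) × (12.3 - 9)/(6 - 9) × (12.3 - 12)/(6 - 12) × (12.3 - 15)/(6 - 15) = 0.051150
L_2(12.3) = (12.3 - 3)/(9 - 3) × (12.3 - 6)/(9 - 6) × (12.3 - 12)/(9 - 12) × (12.3 - 15)/(9 - 15) = -0.146475
L_3(12.3) = (12.3 - 3)/(12 - 3) × (12.3 - 6)/(12 - 6) × (12.3 - 9)/(12 - 9) × (12.3 - 15)/(12 - 15) = 1.074150
L_4(12.3) = (12.3 - 3)/(15 - 3) × (12.3 - 6)/(15 - 6) × (12.3 - 9)/(15 - 9) × (12.3 - 12)/(15 - 12) = 0.029838

P(12.3) = 22×L_0(12.3) + 7×L_1(12.3) + 7×L_2(12.3) + 8×L_3(12.3) + 9×L_4(12.3)
P(12.3) = 8.003888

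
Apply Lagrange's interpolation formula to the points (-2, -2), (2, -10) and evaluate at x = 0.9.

Lagrange interpolation formula:
P(x) = Σ yᵢ × Lᵢ(x)
where Lᵢ(x) = Π_{j≠i} (x - xⱼ)/(xᵢ - xⱼ)

L_0(0.9) = (0.9 - 2)/(-2 - 2) = 0.275000
L_1(0.9) = (0.9 - (-2))/(2 - (-2)) = 0.725000

P(0.9) = (-2)×L_0(0.9) + (-10)×L_1(0.9)
P(0.9) = -7.800000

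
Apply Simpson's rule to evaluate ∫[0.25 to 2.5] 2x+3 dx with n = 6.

f(x) = 2x+3
a = 0.25, b = 2.5, n = 6
h = (b - a)/n = 0.375000

Simpson's rule: (h/3)[f(x₀) + 4f(x₁) + 2f(x₂) + ... + f(xₙ)]

x_0 = 0.2500, f(x_0) = 3.500000, coefficient = 1
x_1 = 0.6250, f(x_1) = 4.250000, coefficient = 4
x_2 = 1.0000, f(x_2) = 5.000000, coefficient = 2
x_3 = 1.3750, f(x_3) = 5.750000, coefficient = 4
x_4 = 1.7500, f(x_4) = 6.500000, coefficient = 2
x_5 = 2.1250, f(x_5) = 7.250000, coefficient = 4
x_6 = 2.5000, f(x_6) = 8.000000, coefficient = 1

I ≈ (0.375000/3) × 103.500000 = 12.937500
Exact value: 12.937500
Error: 0.000000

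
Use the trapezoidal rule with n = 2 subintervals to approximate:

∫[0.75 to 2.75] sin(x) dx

f(x) = sin(x)
a = 0.75, b = 2.75, n = 2
h = (b - a)/n = 1.000000

Trapezoidal rule: (h/2)[f(x₀) + 2f(x₁) + 2f(x₂) + ... + f(xₙ)]

x_0 = 0.7500, f(x_0) = 0.681639, coefficient = 1
x_1 = 1.7500, f(x_1) = 0.983986, coefficient = 2
x_2 = 2.7500, f(x_2) = 0.381661, coefficient = 1

I ≈ (1.000000/2) × 3.031272 = 1.515636
Exact value: 1.655991
Error: 0.140355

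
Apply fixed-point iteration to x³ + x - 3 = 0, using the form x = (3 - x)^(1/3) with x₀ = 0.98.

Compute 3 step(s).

Equation: x³ + x - 3 = 0
Fixed-point form: x = (3 - x)^(1/3)
x₀ = 0.98

x_1 = g(0.980000) = 1.264107
x_2 = g(1.264107) = 1.201824
x_3 = g(1.201824) = 1.216029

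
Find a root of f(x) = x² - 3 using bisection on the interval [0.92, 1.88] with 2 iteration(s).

f(x) = x² - 3
Initial interval: [0.92, 1.88]

Iteration 1:
  c_1 = (0.920000 + 1.880000)/2 = 1.400000
  f(c_1) = f(1.400000) = -1.040000
  f(a) × f(c) ≥ 0, new interval: [1.400000, 1.880000]
Iteration 2:
  c_2 = (1.400000 + 1.880000)/2 = 1.640000
  f(c_2) = f(1.640000) = -0.310400
  f(a) × f(c) ≥ 0, new interval: [1.640000, 1.880000]

After 2 iteration(s), the approximation is c_2 = 1.640000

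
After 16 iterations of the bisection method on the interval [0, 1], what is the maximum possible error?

Bisection error bound: |error| ≤ (b-a)/2^n
|error| ≤ (1 - 0)/2^16 = 1/2^16
|error| ≤ 0.0000152588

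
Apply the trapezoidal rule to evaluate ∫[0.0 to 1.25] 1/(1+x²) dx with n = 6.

f(x) = 1/(1+x²)
a = 0.0, b = 1.25, n = 6
h = (b - a)/n = 0.208333

Trapezoidal rule: (h/2)[f(x₀) + 2f(x₁) + 2f(x₂) + ... + f(xₙ)]

x_0 = 0.0000, f(x_0) = 1.000000, coefficient = 1
x_1 = 0.2083, f(x_1) = 0.958403, coefficient = 2
x_2 = 0.4167, f(x_2) = 0.852071, coefficient = 2
x_3 = 0.6250, f(x_3) = 0.719101, coefficient = 2
x_4 = 0.8333, f(x_4) = 0.590164, coefficient = 2
x_5 = 1.0417, f(x_5) = 0.479600, coefficient = 2
x_6 = 1.2500, f(x_6) = 0.390244, coefficient = 1

I ≈ (0.208333/2) × 8.588922 = 0.894679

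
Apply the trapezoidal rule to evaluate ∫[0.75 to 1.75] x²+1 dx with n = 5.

f(x) = x²+1
a = 0.75, b = 1.75, n = 5
h = (b - a)/n = 0.200000

Trapezoidal rule: (h/2)[f(x₀) + 2f(x₁) + 2f(x₂) + ... + f(xₙ)]

x_0 = 0.7500, f(x_0) = 1.562500, coefficient = 1
x_1 = 0.9500, f(x_1) = 1.902500, coefficient = 2
x_2 = 1.1500, f(x_2) = 2.322500, coefficient = 2
x_3 = 1.3500, f(x_3) = 2.822500, coefficient = 2
x_4 = 1.5500, f(x_4) = 3.402500, coefficient = 2
x_5 = 1.7500, f(x_5) = 4.062500, coefficient = 1

I ≈ (0.200000/2) × 26.525000 = 2.652500
Exact value: 2.645833
Error: 0.006667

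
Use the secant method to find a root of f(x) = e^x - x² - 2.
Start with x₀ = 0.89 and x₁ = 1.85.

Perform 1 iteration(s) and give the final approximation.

f(x) = e^x - x² - 2
x₀ = 0.89, x₁ = 1.85

Secant formula: x_{n+1} = x_n - f(x_n)(x_n - x_{n-1})/(f(x_n) - f(x_{n-1}))

Iteration 1:
  f(0.890000) = -0.356970
  f(1.850000) = 0.937320
  x_2 = 1.850000 - 0.937320×(1.850000 - 0.890000)/(0.937320 - (-0.356970))
       = 1.154772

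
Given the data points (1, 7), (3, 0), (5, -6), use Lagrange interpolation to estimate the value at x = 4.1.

Lagrange interpolation formula:
P(x) = Σ yᵢ × Lᵢ(x)
where Lᵢ(x) = Π_{j≠i} (x - xⱼ)/(xᵢ - xⱼ)

L_0(4.1) = (4.1 - 3)/(1 - 3) × (4.1 - 5)/(1 - 5) = -0.123750
L_1(4.1) = (4.1 - 1)/(3 - 1) × (4.1 - 5)/(3 - 5) = 0.697500
L_2(4.1) = (4.1 - 1)/(5 - 1) × (4.1 - 3)/(5 - 3) = 0.426250

P(4.1) = 7×L_0(4.1) + 0×L_1(4.1) + (-6)×L_2(4.1)
P(4.1) = -3.423750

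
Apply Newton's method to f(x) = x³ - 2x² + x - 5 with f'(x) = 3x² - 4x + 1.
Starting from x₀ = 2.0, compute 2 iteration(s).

f(x) = x³ - 2x² + x - 5
f'(x) = 3x² - 4x + 1
x₀ = 2.0

Newton-Raphson formula: x_{n+1} = x_n - f(x_n)/f'(x_n)

Iteration 1:
  f(2.000000) = -3.000000
  f'(2.000000) = 5.000000
  x_1 = 2.000000 - (-3.000000)/5.000000 = 2.600000
Iteration 2:
  f(2.600000) = 1.656000
  f'(2.600000) = 10.880000
  x_2 = 2.600000 - 1.656000/10.880000 = 2.447794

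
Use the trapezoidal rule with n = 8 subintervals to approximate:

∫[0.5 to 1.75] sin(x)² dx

f(x) = sin(x)²
a = 0.5, b = 1.75, n = 8
h = (b - a)/n = 0.156250

Trapezoidal rule: (h/2)[f(x₀) + 2f(x₁) + 2f(x₂) + ... + f(xₙ)]

x_0 = 0.5000, f(x_0) = 0.229849, coefficient = 1
x_1 = 0.6562, f(x_1) = 0.372283, coefficient = 2
x_2 = 0.8125, f(x_2) = 0.527089, coefficient = 2
x_3 = 0.9688, f(x_3) = 0.679270, coefficient = 2
x_4 = 1.1250, f(x_4) = 0.814087, coefficient = 2
x_5 = 1.2812, f(x_5) = 0.918480, coefficient = 2
x_6 = 1.4375, f(x_6) = 0.982337, coefficient = 2
x_7 = 1.5938, f(x_7) = 0.999473, coefficient = 2
x_8 = 1.7500, f(x_8) = 0.968228, coefficient = 1

I ≈ (0.156250/2) × 11.784115 = 0.920634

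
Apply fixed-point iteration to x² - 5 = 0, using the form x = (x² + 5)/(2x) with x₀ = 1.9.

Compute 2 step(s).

Equation: x² - 5 = 0
Fixed-point form: x = (x² + 5)/(2x)
x₀ = 1.9

x_1 = g(1.900000) = 2.265789
x_2 = g(2.265789) = 2.236263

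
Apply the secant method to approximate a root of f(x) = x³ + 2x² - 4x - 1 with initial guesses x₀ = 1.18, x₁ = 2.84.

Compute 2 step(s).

f(x) = x³ + 2x² - 4x - 1
x₀ = 1.18, x₁ = 2.84

Secant formula: x_{n+1} = x_n - f(x_n)(x_n - x_{n-1})/(f(x_n) - f(x_{n-1}))

Iteration 1:
  f(1.180000) = -1.292168
  f(2.840000) = 26.677504
  x_2 = 2.840000 - 26.677504×(2.840000 - 1.180000)/(26.677504 - (-1.292168))
       = 1.256690
Iteration 2:
  f(2.840000) = 26.677504
  f(1.256690) = -0.883567
  x_3 = 1.256690 - (-0.883567)×(1.256690 - 2.840000)/(-0.883567 - 26.677504)
       = 1.307449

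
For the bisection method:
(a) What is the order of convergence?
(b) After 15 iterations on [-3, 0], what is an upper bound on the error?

(a) Bisection has linear (order 1) convergence; the error is halved each step.

(b) Error bound = (b-a)/2^n = (0 - (-3))/2^{15}
    = 3/2^{15}

(a) 1 (linear); (b) error ≤ 9.16e-05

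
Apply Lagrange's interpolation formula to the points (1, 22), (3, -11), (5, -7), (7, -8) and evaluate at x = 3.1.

Lagrange interpolation formula:
P(x) = Σ yᵢ × Lᵢ(x)
where Lᵢ(x) = Π_{j≠i} (x - xⱼ)/(xᵢ - xⱼ)

L_0(3.1) = (3.1 - 3)/(1 - 3) × (3.1 - 5)/(1 - 5) × (3.1 - 7)/(1 - 7) = -0.015438
L_1(3.1) = (3.1 - 1)/(3 - 1) × (3.1 - 5)/(3 - 5) × (3.1 - 7)/(3 - 7) = 0.972562
L_2(3.1) = (3.1 - 1)/(5 - 1) × (3.1 - 3)/(5 - 3) × (3.1 - 7)/(5 - 7) = 0.051188
L_3(3.1) = (3.1 - 1)/(7 - 1) × (3.1 - 3)/(7 - 3) × (3.1 - 5)/(7 - 5) = -0.008313

P(3.1) = 22×L_0(3.1) + (-11)×L_1(3.1) + (-7)×L_2(3.1) + (-8)×L_3(3.1)
P(3.1) = -11.329625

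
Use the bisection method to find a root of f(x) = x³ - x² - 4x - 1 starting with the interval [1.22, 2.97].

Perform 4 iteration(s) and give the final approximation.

f(x) = x³ - x² - 4x - 1
Initial interval: [1.22, 2.97]

Iteration 1:
  c_1 = (1.220000 + 2.970000)/2 = 2.095000
  f(c_1) = f(2.095000) = -4.574018
  f(a) × f(c) ≥ 0, new interval: [2.095000, 2.970000]
Iteration 2:
  c_2 = (2.095000 + 2.970000)/2 = 2.532500
  f(c_2) = f(2.532500) = -1.301225
  f(a) × f(c) ≥ 0, new interval: [2.532500, 2.970000]
Iteration 3:
  c_3 = (2.532500 + 2.970000)/2 = 2.751250
  f(c_3) = f(2.751250) = 1.250871
  f(a) × f(c) < 0, new interval: [2.532500, 2.751250]
Iteration 4:
  c_4 = (2.532500 + 2.751250)/2 = 2.641875
  f(c_4) = f(2.641875) = -0.108028
  f(a) × f(c) ≥ 0, new interval: [2.641875, 2.751250]

After 4 iteration(s), the approximation is c_4 = 2.641875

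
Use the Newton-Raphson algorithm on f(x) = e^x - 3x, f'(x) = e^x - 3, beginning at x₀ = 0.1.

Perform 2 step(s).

f(x) = e^x - 3x
f'(x) = e^x - 3
x₀ = 0.1

Newton-Raphson formula: x_{n+1} = x_n - f(x_n)/f'(x_n)

Iteration 1:
  f(0.100000) = 0.805171
  f'(0.100000) = -1.894829
  x_1 = 0.100000 - 0.805171/(-1.894829) = 0.524931
Iteration 2:
  f(0.524931) = 0.115550
  f'(0.524931) = -1.309658
  x_2 = 0.524931 - 0.115550/(-1.309658) = 0.613160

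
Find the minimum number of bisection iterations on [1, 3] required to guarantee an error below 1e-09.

We need (b-a)/2^n ≤ 1e-09
(3 - 1)/2^n ≤ 1e-09
2/2^n ≤ 1e-09
2^n ≥ 2000000000
n ≥ log₂(2000000000) = 30.90
n ≥ 31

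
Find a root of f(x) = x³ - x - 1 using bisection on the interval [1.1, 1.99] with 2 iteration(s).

f(x) = x³ - x - 1
Initial interval: [1.1, 1.99]

Iteration 1:
  c_1 = (1.100000 + 1.990000)/2 = 1.545000
  f(c_1) = f(1.545000) = 1.142954
  f(a) × f(c) < 0, new interval: [1.100000, 1.545000]
Iteration 2:
  c_2 = (1.100000 + 1.545000)/2 = 1.322500
  f(c_2) = f(1.322500) = -0.009439
  f(a) × f(c) ≥ 0, new interval: [1.322500, 1.545000]

After 2 iteration(s), the approximation is c_2 = 1.322500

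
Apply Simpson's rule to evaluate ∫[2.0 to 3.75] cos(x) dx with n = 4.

f(x) = cos(x)
a = 2.0, b = 3.75, n = 4
h = (b - a)/n = 0.437500

Simpson's rule: (h/3)[f(x₀) + 4f(x₁) + 2f(x₂) + ... + f(xₙ)]

x_0 = 2.0000, f(x_0) = -0.416147, coefficient = 1
x_1 = 2.4375, f(x_1) = -0.762199, coefficient = 4
x_2 = 2.8750, f(x_2) = -0.964674, coefficient = 2
x_3 = 3.3125, f(x_3) = -0.985431, coefficient = 4
x_4 = 3.7500, f(x_4) = -0.820559, coefficient = 1

I ≈ (0.437500/3) × -10.156575 = -1.481167
Exact value: -1.480859
Error: 0.000308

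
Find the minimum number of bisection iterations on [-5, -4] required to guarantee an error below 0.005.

We need (b-a)/2^n ≤ 0.005
(-4 - (-5))/2^n ≤ 0.005
1/2^n ≤ 0.005
2^n ≥ 200
n ≥ log₂(200) = 7.64
n ≥ 8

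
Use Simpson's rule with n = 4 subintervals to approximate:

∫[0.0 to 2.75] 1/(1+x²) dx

f(x) = 1/(1+x²)
a = 0.0, b = 2.75, n = 4
h = (b - a)/n = 0.687500

Simpson's rule: (h/3)[f(x₀) + 4f(x₁) + 2f(x₂) + ... + f(xₙ)]

x_0 = 0.0000, f(x_0) = 1.000000, coefficient = 1
x_1 = 0.6875, f(x_1) = 0.679045, coefficient = 4
x_2 = 1.3750, f(x_2) = 0.345946, coefficient = 2
x_3 = 2.0625, f(x_3) = 0.190335, coefficient = 4
x_4 = 2.7500, f(x_4) = 0.116788, coefficient = 1

I ≈ (0.687500/3) × 5.286199 = 1.211421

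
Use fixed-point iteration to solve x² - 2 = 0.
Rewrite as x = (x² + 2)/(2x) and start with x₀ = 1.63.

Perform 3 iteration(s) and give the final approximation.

Equation: x² - 2 = 0
Fixed-point form: x = (x² + 2)/(2x)
x₀ = 1.63

x_1 = g(1.630000) = 1.428497
x_2 = g(1.428497) = 1.414285
x_3 = g(1.414285) = 1.414214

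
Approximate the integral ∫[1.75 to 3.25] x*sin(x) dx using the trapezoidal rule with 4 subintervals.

f(x) = x*sin(x)
a = 1.75, b = 3.25, n = 4
h = (b - a)/n = 0.375000

Trapezoidal rule: (h/2)[f(x₀) + 2f(x₁) + 2f(x₂) + ... + f(xₙ)]

x_0 = 1.7500, f(x_0) = 1.721975, coefficient = 1
x_1 = 2.1250, f(x_1) = 1.806930, coefficient = 2
x_2 = 2.5000, f(x_2) = 1.496180, coefficient = 2
x_3 = 2.8750, f(x_3) = 0.757407, coefficient = 2
x_4 = 3.2500, f(x_4) = -0.351634, coefficient = 1

I ≈ (0.375000/2) × 9.491376 = 1.779633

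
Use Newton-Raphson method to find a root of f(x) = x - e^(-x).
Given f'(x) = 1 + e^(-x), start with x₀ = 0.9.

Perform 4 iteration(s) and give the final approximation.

f(x) = x - e^(-x)
f'(x) = 1 + e^(-x)
x₀ = 0.9

Newton-Raphson formula: x_{n+1} = x_n - f(x_n)/f'(x_n)

Iteration 1:
  f(0.900000) = 0.493430
  f'(0.900000) = 1.406570
  x_1 = 0.900000 - 0.493430/1.406570 = 0.549196
Iteration 2:
  f(0.549196) = -0.028218
  f'(0.549196) = 1.577414
  x_2 = 0.549196 - (-0.028218)/1.577414 = 0.567085
Iteration 3:
  f(0.567085) = -0.000092
  f'(0.567085) = 1.567177
  x_3 = 0.567085 - (-0.000092)/1.567177 = 0.567143
Iteration 4:
  f(0.567143) = 0.000000
  f'(0.567143) = 1.567143
  x_4 = 0.567143 - 0.000000/1.567143 = 0.567143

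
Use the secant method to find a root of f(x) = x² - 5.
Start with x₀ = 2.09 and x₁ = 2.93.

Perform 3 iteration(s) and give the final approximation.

f(x) = x² - 5
x₀ = 2.09, x₁ = 2.93

Secant formula: x_{n+1} = x_n - f(x_n)(x_n - x_{n-1})/(f(x_n) - f(x_{n-1}))

Iteration 1:
  f(2.090000) = -0.631900
  f(2.930000) = 3.584900
  x_2 = 2.930000 - 3.584900×(2.930000 - 2.090000)/(3.584900 - (-0.631900))
       = 2.215876
Iteration 2:
  f(2.930000) = 3.584900
  f(2.215876) = -0.089891
  x_3 = 2.215876 - (-0.089891)×(2.215876 - 2.930000)/(-0.089891 - 3.584900)
       = 2.233345
Iteration 3:
  f(2.215876) = -0.089891
  f(2.233345) = -0.012170
  x_4 = 2.233345 - (-0.012170)×(2.233345 - 2.215876)/(-0.012170 - (-0.089891))
       = 2.236080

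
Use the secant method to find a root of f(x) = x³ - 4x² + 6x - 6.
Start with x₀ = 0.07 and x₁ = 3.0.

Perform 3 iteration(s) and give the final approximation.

f(x) = x³ - 4x² + 6x - 6
x₀ = 0.07, x₁ = 3.0

Secant formula: x_{n+1} = x_n - f(x_n)(x_n - x_{n-1})/(f(x_n) - f(x_{n-1}))

Iteration 1:
  f(0.070000) = -5.599257
  f(3.000000) = 3.000000
  x_2 = 3.000000 - 3.000000×(3.000000 - 0.070000)/(3.000000 - (-5.599257))
       = 1.977819
Iteration 2:
  f(3.000000) = 3.000000
  f(1.977819) = -2.043390
  x_3 = 1.977819 - (-2.043390)×(1.977819 - 3.000000)/(-2.043390 - 3.000000)
       = 2.391968
Iteration 3:
  f(1.977819) = -2.043390
  f(2.391968) = -0.848566
  x_4 = 2.391968 - (-0.848566)×(2.391968 - 1.977819)/(-0.848566 - (-2.043390))
       = 2.686097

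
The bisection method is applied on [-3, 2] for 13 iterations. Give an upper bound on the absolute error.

Bisection error bound: |error| ≤ (b-a)/2^n
|error| ≤ (2 - (-3))/2^13 = 5/2^13
|error| ≤ 0.0006103516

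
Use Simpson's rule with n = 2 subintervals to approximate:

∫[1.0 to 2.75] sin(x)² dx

f(x) = sin(x)²
a = 1.0, b = 2.75, n = 2
h = (b - a)/n = 0.875000

Simpson's rule: (h/3)[f(x₀) + 4f(x₁) + 2f(x₂) + ... + f(xₙ)]

x_0 = 1.0000, f(x_0) = 0.708073, coefficient = 1
x_1 = 1.8750, f(x_1) = 0.910280, coefficient = 4
x_2 = 2.7500, f(x_2) = 0.145665, coefficient = 1

I ≈ (0.875000/3) × 4.494857 = 1.311000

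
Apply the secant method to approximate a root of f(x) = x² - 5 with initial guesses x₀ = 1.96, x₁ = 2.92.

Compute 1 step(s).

f(x) = x² - 5
x₀ = 1.96, x₁ = 2.92

Secant formula: x_{n+1} = x_n - f(x_n)(x_n - x_{n-1})/(f(x_n) - f(x_{n-1}))

Iteration 1:
  f(1.960000) = -1.158400
  f(2.920000) = 3.526400
  x_2 = 2.920000 - 3.526400×(2.920000 - 1.960000)/(3.526400 - (-1.158400))
       = 2.197377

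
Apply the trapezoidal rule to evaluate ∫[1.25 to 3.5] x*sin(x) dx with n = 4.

f(x) = x*sin(x)
a = 1.25, b = 3.5, n = 4
h = (b - a)/n = 0.562500

Trapezoidal rule: (h/2)[f(x₀) + 2f(x₁) + 2f(x₂) + ... + f(xₙ)]

x_0 = 1.2500, f(x_0) = 1.186231, coefficient = 1
x_1 = 1.8125, f(x_1) = 1.759814, coefficient = 2
x_2 = 2.3750, f(x_2) = 1.647502, coefficient = 2
x_3 = 2.9375, f(x_3) = 0.595369, coefficient = 2
x_4 = 3.5000, f(x_4) = -1.227741, coefficient = 1

I ≈ (0.562500/2) × 7.963858 = 2.239835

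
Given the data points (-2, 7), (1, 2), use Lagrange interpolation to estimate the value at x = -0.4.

Lagrange interpolation formula:
P(x) = Σ yᵢ × Lᵢ(x)
where Lᵢ(x) = Π_{j≠i} (x - xⱼ)/(xᵢ - xⱼ)

L_0(-0.4) = (-0.4 - 1)/(-2 - 1) = 0.466667
L_1(-0.4) = (-0.4 - (-2))/(1 - (-2)) = 0.533333

P(-0.4) = 7×L_0(-0.4) + 2×L_1(-0.4)
P(-0.4) = 4.333333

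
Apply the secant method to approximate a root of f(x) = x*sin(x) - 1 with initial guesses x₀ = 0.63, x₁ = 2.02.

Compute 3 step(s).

f(x) = x*sin(x) - 1
x₀ = 0.63, x₁ = 2.02

Secant formula: x_{n+1} = x_n - f(x_n)(x_n - x_{n-1})/(f(x_n) - f(x_{n-1}))

Iteration 1:
  f(0.630000) = -0.628839
  f(2.020000) = 0.819602
  x_2 = 2.020000 - 0.819602×(2.020000 - 0.630000)/(0.819602 - (-0.628839))
       = 1.233467
Iteration 2:
  f(2.020000) = 0.819602
  f(1.233467) = 0.163951
  x_3 = 1.233467 - 0.163951×(1.233467 - 2.020000)/(0.163951 - 0.819602)
       = 1.036788
Iteration 3:
  f(1.233467) = 0.163951
  f(1.036788) = -0.107560
  x_4 = 1.036788 - (-0.107560)×(1.036788 - 1.233467)/(-0.107560 - 0.163951)
       = 1.114703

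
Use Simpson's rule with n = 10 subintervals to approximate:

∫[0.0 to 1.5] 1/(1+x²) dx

f(x) = 1/(1+x²)
a = 0.0, b = 1.5, n = 10
h = (b - a)/n = 0.150000

Simpson's rule: (h/3)[f(x₀) + 4f(x₁) + 2f(x₂) + ... + f(xₙ)]

x_0 = 0.0000, f(x_0) = 1.000000, coefficient = 1
x_1 = 0.1500, f(x_1) = 0.977995, coefficient = 4
x_2 = 0.3000, f(x_2) = 0.917431, coefficient = 2
x_3 = 0.4500, f(x_3) = 0.831601, coefficient = 4
x_4 = 0.6000, f(x_4) = 0.735294, coefficient = 2
x_5 = 0.7500, f(x_5) = 0.640000, coefficient = 4
x_6 = 0.9000, f(x_6) = 0.552486, coefficient = 2
x_7 = 1.0500, f(x_7) = 0.475624, coefficient = 4
x_8 = 1.2000, f(x_8) = 0.409836, coefficient = 2
x_9 = 1.3500, f(x_9) = 0.354296, coefficient = 4
x_10 = 1.5000, f(x_10) = 0.307692, coefficient = 1

I ≈ (0.150000/3) × 19.655852 = 0.982793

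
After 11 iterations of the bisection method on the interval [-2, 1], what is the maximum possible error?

Bisection error bound: |error| ≤ (b-a)/2^n
|error| ≤ (1 - (-2))/2^11 = 3/2^11
|error| ≤ 0.0014648438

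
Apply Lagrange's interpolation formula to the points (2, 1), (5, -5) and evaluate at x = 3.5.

Lagrange interpolation formula:
P(x) = Σ yᵢ × Lᵢ(x)
where Lᵢ(x) = Π_{j≠i} (x - xⱼ)/(xᵢ - xⱼ)

L_0(3.5) = (3.5 - 5)/(2 - 5) = 0.500000
L_1(3.5) = (3.5 - 2)/(5 - 2) = 0.500000

P(3.5) = 1×L_0(3.5) + (-5)×L_1(3.5)
P(3.5) = -2.000000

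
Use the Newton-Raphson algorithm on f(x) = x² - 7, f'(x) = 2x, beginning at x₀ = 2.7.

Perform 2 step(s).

f(x) = x² - 7
f'(x) = 2x
x₀ = 2.7

Newton-Raphson formula: x_{n+1} = x_n - f(x_n)/f'(x_n)

Iteration 1:
  f(2.700000) = 0.290000
  f'(2.700000) = 5.400000
  x_1 = 2.700000 - 0.290000/5.400000 = 2.646296
Iteration 2:
  f(2.646296) = 0.002884
  f'(2.646296) = 5.292593
  x_2 = 2.646296 - 0.002884/5.292593 = 2.645751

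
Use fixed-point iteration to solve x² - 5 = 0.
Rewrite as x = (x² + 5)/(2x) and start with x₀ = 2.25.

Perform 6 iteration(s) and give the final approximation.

Equation: x² - 5 = 0
Fixed-point form: x = (x² + 5)/(2x)
x₀ = 2.25

x_1 = g(2.250000) = 2.236111
x_2 = g(2.236111) = 2.236068
x_3 = g(2.236068) = 2.236068
x_4 = g(2.236068) = 2.236068
x_5 = g(2.236068) = 2.236068
x_6 = g(2.236068) = 2.236068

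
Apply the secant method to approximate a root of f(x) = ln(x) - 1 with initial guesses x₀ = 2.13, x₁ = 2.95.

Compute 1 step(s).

f(x) = ln(x) - 1
x₀ = 2.13, x₁ = 2.95

Secant formula: x_{n+1} = x_n - f(x_n)(x_n - x_{n-1})/(f(x_n) - f(x_{n-1}))

Iteration 1:
  f(2.130000) = -0.243878
  f(2.950000) = 0.081805
  x_2 = 2.950000 - 0.081805×(2.950000 - 2.130000)/(0.081805 - (-0.243878))
       = 2.744032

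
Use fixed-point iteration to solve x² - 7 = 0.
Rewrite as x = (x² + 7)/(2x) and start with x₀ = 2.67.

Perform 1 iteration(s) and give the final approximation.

Equation: x² - 7 = 0
Fixed-point form: x = (x² + 7)/(2x)
x₀ = 2.67

x_1 = g(2.670000) = 2.645861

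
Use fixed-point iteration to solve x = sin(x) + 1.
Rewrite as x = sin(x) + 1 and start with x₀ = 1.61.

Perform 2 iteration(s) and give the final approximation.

Equation: x = sin(x) + 1
Fixed-point form: x = sin(x) + 1
x₀ = 1.61

x_1 = g(1.610000) = 1.999232
x_2 = g(1.999232) = 1.909617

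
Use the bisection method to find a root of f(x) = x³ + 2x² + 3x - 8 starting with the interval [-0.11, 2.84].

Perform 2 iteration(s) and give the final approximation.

f(x) = x³ + 2x² + 3x - 8
Initial interval: [-0.11, 2.84]

Iteration 1:
  c_1 = (-0.110000 + 2.840000)/2 = 1.365000
  f(c_1) = f(1.365000) = 2.364752
  f(a) × f(c) < 0, new interval: [-0.110000, 1.365000]
Iteration 2:
  c_2 = (-0.110000 + 1.365000)/2 = 0.627500
  f(c_2) = f(0.627500) = -5.082905
  f(a) × f(c) ≥ 0, new interval: [0.627500, 1.365000]

After 2 iteration(s), the approximation is c_2 = 0.627500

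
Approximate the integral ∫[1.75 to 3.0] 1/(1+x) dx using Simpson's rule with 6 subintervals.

f(x) = 1/(1+x)
a = 1.75, b = 3.0, n = 6
h = (b - a)/n = 0.208333

Simpson's rule: (h/3)[f(x₀) + 4f(x₁) + 2f(x₂) + ... + f(xₙ)]

x_0 = 1.7500, f(x_0) = 0.363636, coefficient = 1
x_1 = 1.9583, f(x_1) = 0.338028, coefficient = 4
x_2 = 2.1667, f(x_2) = 0.315789, coefficient = 2
x_3 = 2.3750, f(x_3) = 0.296296, coefficient = 4
x_4 = 2.5833, f(x_4) = 0.279070, coefficient = 2
x_5 = 2.7917, f(x_5) = 0.263736, coefficient = 4
x_6 = 3.0000, f(x_6) = 0.250000, coefficient = 1

I ≈ (0.208333/3) × 5.395598 = 0.374694
Exact value: 0.374693
Error: 0.000001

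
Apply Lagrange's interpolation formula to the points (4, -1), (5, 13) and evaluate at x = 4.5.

Lagrange interpolation formula:
P(x) = Σ yᵢ × Lᵢ(x)
where Lᵢ(x) = Π_{j≠i} (x - xⱼ)/(xᵢ - xⱼ)

L_0(4.5) = (4.5 - 5)/(4 - 5) = 0.500000
L_1(4.5) = (4.5 - 4)/(5 - 4) = 0.500000

P(4.5) = (-1)×L_0(4.5) + 13×L_1(4.5)
P(4.5) = 6.000000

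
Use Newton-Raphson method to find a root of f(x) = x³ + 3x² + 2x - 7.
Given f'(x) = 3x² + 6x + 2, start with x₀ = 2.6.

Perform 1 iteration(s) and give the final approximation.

f(x) = x³ + 3x² + 2x - 7
f'(x) = 3x² + 6x + 2
x₀ = 2.6

Newton-Raphson formula: x_{n+1} = x_n - f(x_n)/f'(x_n)

Iteration 1:
  f(2.600000) = 36.056000
  f'(2.600000) = 37.880000
  x_1 = 2.600000 - 36.056000/37.880000 = 1.648152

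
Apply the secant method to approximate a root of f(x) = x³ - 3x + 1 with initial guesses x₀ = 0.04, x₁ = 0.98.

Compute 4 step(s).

f(x) = x³ - 3x + 1
x₀ = 0.04, x₁ = 0.98

Secant formula: x_{n+1} = x_n - f(x_n)(x_n - x_{n-1})/(f(x_n) - f(x_{n-1}))

Iteration 1:
  f(0.040000) = 0.880064
  f(0.980000) = -0.998808
  x_2 = 0.980000 - (-0.998808)×(0.980000 - 0.040000)/(-0.998808 - 0.880064)
       = 0.480296
Iteration 2:
  f(0.980000) = -0.998808
  f(0.480296) = -0.330092
  x_3 = 0.480296 - (-0.330092)×(0.480296 - 0.980000)/(-0.330092 - (-0.998808))
       = 0.233632
Iteration 3:
  f(0.480296) = -0.330092
  f(0.233632) = 0.311855
  x_4 = 0.233632 - 0.311855×(0.233632 - 0.480296)/(0.311855 - (-0.330092))
       = 0.353461
Iteration 4:
  f(0.233632) = 0.311855
  f(0.353461) = -0.016223
  x_5 = 0.353461 - (-0.016223)×(0.353461 - 0.233632)/(-0.016223 - 0.311855)
       = 0.347535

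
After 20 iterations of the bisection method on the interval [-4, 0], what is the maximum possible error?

Bisection error bound: |error| ≤ (b-a)/2^n
|error| ≤ (0 - (-4))/2^20 = 4/2^20
|error| ≤ 0.0000038147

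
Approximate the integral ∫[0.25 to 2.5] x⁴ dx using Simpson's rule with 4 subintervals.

f(x) = x⁴
a = 0.25, b = 2.5, n = 4
h = (b - a)/n = 0.562500

Simpson's rule: (h/3)[f(x₀) + 4f(x₁) + 2f(x₂) + ... + f(xₙ)]

x_0 = 0.2500, f(x_0) = 0.003906, coefficient = 1
x_1 = 0.8125, f(x_1) = 0.435806, coefficient = 4
x_2 = 1.3750, f(x_2) = 3.574463, coefficient = 2
x_3 = 1.9375, f(x_3) = 14.091812, coefficient = 4
x_4 = 2.5000, f(x_4) = 39.062500, coefficient = 1

I ≈ (0.562500/3) × 104.325806 = 19.561089
Exact value: 19.531055
Error: 0.030034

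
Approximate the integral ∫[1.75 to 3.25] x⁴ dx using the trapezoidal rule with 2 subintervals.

f(x) = x⁴
a = 1.75, b = 3.25, n = 2
h = (b - a)/n = 0.750000

Trapezoidal rule: (h/2)[f(x₀) + 2f(x₁) + 2f(x₂) + ... + f(xₙ)]

x_0 = 1.7500, f(x_0) = 9.378906, coefficient = 1
x_1 = 2.5000, f(x_1) = 39.062500, coefficient = 2
x_2 = 3.2500, f(x_2) = 111.566406, coefficient = 1

I ≈ (0.750000/2) × 199.070312 = 74.651367
Exact value: 69.235547
Error: 5.415820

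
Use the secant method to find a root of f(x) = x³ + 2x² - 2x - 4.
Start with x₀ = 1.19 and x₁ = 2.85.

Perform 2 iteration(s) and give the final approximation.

f(x) = x³ + 2x² - 2x - 4
x₀ = 1.19, x₁ = 2.85

Secant formula: x_{n+1} = x_n - f(x_n)(x_n - x_{n-1})/(f(x_n) - f(x_{n-1}))

Iteration 1:
  f(1.190000) = -1.862641
  f(2.850000) = 29.694125
  x_2 = 2.850000 - 29.694125×(2.850000 - 1.190000)/(29.694125 - (-1.862641))
       = 1.287982
Iteration 2:
  f(2.850000) = 29.694125
  f(1.287982) = -1.121541
  x_3 = 1.287982 - (-1.121541)×(1.287982 - 2.850000)/(-1.121541 - 29.694125)
       = 1.344832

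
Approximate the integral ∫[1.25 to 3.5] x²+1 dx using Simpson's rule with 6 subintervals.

f(x) = x²+1
a = 1.25, b = 3.5, n = 6
h = (b - a)/n = 0.375000

Simpson's rule: (h/3)[f(x₀) + 4f(x₁) + 2f(x₂) + ... + f(xₙ)]

x_0 = 1.2500, f(x_0) = 2.562500, coefficient = 1
x_1 = 1.6250, f(x_1) = 3.640625, coefficient = 4
x_2 = 2.0000, f(x_2) = 5.000000, coefficient = 2
x_3 = 2.3750, f(x_3) = 6.640625, coefficient = 4
x_4 = 2.7500, f(x_4) = 8.562500, coefficient = 2
x_5 = 3.1250, f(x_5) = 10.765625, coefficient = 4
x_6 = 3.5000, f(x_6) = 13.250000, coefficient = 1

I ≈ (0.375000/3) × 127.125000 = 15.890625
Exact value: 15.890625
Error: 0.000000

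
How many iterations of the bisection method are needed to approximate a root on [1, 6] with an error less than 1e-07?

We need (b-a)/2^n ≤ 1e-07
(6 - 1)/2^n ≤ 1e-07
5/2^n ≤ 1e-07
2^n ≥ 50000000
n ≥ log₂(50000000) = 25.58
n ≥ 26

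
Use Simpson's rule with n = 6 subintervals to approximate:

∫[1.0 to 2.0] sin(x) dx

f(x) = sin(x)
a = 1.0, b = 2.0, n = 6
h = (b - a)/n = 0.166667

Simpson's rule: (h/3)[f(x₀) + 4f(x₁) + 2f(x₂) + ... + f(xₙ)]

x_0 = 1.0000, f(x_0) = 0.841471, coefficient = 1
x_1 = 1.1667, f(x_1) = 0.919445, coefficient = 4
x_2 = 1.3333, f(x_2) = 0.971938, coefficient = 2
x_3 = 1.5000, f(x_3) = 0.997495, coefficient = 4
x_4 = 1.6667, f(x_4) = 0.995408, coefficient = 2
x_5 = 1.8333, f(x_5) = 0.965735, coefficient = 4
x_6 = 2.0000, f(x_6) = 0.909297, coefficient = 1

I ≈ (0.166667/3) × 17.216159 = 0.956453
Exact value: 0.956449
Error: 0.000004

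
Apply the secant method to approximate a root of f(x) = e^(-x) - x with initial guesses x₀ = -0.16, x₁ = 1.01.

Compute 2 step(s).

f(x) = e^(-x) - x
x₀ = -0.16, x₁ = 1.01

Secant formula: x_{n+1} = x_n - f(x_n)(x_n - x_{n-1})/(f(x_n) - f(x_{n-1}))

Iteration 1:
  f(-0.160000) = 1.333511
  f(1.010000) = -0.645781
  x_2 = 1.010000 - (-0.645781)×(1.010000 - (-0.160000))/(-0.645781 - 1.333511)
       = 0.628266
Iteration 2:
  f(1.010000) = -0.645781
  f(0.628266) = -0.094749
  x_3 = 0.628266 - (-0.094749)×(0.628266 - 1.010000)/(-0.094749 - (-0.645781))
       = 0.562627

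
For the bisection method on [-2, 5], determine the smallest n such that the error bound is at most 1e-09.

We need (b-a)/2^n ≤ 1e-09
(5 - (-2))/2^n ≤ 1e-09
7/2^n ≤ 1e-09
2^n ≥ 7000000000
n ≥ log₂(7000000000) = 32.70
n ≥ 33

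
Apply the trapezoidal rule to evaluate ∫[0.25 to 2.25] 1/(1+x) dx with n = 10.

f(x) = 1/(1+x)
a = 0.25, b = 2.25, n = 10
h = (b - a)/n = 0.200000

Trapezoidal rule: (h/2)[f(x₀) + 2f(x₁) + 2f(x₂) + ... + f(xₙ)]

x_0 = 0.2500, f(x_0) = 0.800000, coefficient = 1
x_1 = 0.4500, f(x_1) = 0.689655, coefficient = 2
x_2 = 0.6500, f(x_2) = 0.606061, coefficient = 2
x_3 = 0.8500, f(x_3) = 0.540541, coefficient = 2
x_4 = 1.0500, f(x_4) = 0.487805, coefficient = 2
x_5 = 1.2500, f(x_5) = 0.444444, coefficient = 2
x_6 = 1.4500, f(x_6) = 0.408163, coefficient = 2
x_7 = 1.6500, f(x_7) = 0.377358, coefficient = 2
x_8 = 1.8500, f(x_8) = 0.350877, coefficient = 2
x_9 = 2.0500, f(x_9) = 0.327869, coefficient = 2
x_10 = 2.2500, f(x_10) = 0.307692, coefficient = 1

I ≈ (0.200000/2) × 9.573239 = 0.957324
Exact value: 0.955511
Error: 0.001812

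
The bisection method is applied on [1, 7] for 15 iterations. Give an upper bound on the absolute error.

Bisection error bound: |error| ≤ (b-a)/2^n
|error| ≤ (7 - 1)/2^15 = 6/2^15
|error| ≤ 0.0001831055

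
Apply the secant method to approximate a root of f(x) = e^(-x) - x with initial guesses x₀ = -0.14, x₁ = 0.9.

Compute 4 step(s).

f(x) = e^(-x) - x
x₀ = -0.14, x₁ = 0.9

Secant formula: x_{n+1} = x_n - f(x_n)(x_n - x_{n-1})/(f(x_n) - f(x_{n-1}))

Iteration 1:
  f(-0.140000) = 1.290274
  f(0.900000) = -0.493430
  x_2 = 0.900000 - (-0.493430)×(0.900000 - (-0.140000))/(-0.493430 - 1.290274)
       = 0.612302
Iteration 2:
  f(0.900000) = -0.493430
  f(0.612302) = -0.070201
  x_3 = 0.612302 - (-0.070201)×(0.612302 - 0.900000)/(-0.070201 - (-0.493430))
       = 0.564582
Iteration 3:
  f(0.612302) = -0.070201
  f(0.564582) = 0.004016
  x_4 = 0.564582 - 0.004016×(0.564582 - 0.612302)/(0.004016 - (-0.070201))
       = 0.567164
Iteration 4:
  f(0.564582) = 0.004016
  f(0.567164) = -0.000033
  x_5 = 0.567164 - (-0.000033)×(0.567164 - 0.564582)/(-0.000033 - 0.004016)
       = 0.567143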